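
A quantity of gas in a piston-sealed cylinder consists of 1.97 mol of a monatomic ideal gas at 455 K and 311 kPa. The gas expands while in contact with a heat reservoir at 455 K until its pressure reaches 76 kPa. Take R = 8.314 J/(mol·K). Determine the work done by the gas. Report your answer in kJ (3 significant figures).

Isothermal process: W = nRT ln(V₂/V₁) = nRT ln(P₁/P₂).
W = (1.97)(8.314)(455) × ln(311/76)
  = 7452 × ln(4.092) = 7452 × 1.409
W_by_gas = 10501 J.

W ≈ 10.5 kJ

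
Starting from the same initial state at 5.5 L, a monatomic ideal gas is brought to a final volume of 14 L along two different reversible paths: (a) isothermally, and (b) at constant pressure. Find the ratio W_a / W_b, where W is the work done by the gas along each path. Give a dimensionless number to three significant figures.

W_a / W_b ≈ 0.605

Path (a) isothermal: W = P₁V₁ ln(V₂/V₁) → W_a/(P₁V₁) = 0.9343.
Path (b) isobaric: W = P₁(V₂ − V₁) → W_b/(P₁V₁) = 1.545.
W_a / W_b = 0.9343 / 1.545 = 0.6046.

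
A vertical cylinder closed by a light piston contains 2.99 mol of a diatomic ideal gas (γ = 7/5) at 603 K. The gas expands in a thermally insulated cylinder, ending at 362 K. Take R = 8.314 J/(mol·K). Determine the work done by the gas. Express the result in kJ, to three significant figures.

W ≈ 15.0 kJ

Adiabatic ⇒ Q = 0, so W_by = −ΔU = nCᵥ(T₁ − T₂).
Cᵥ = 5R/2 = 20.79 J/(mol·K).
W = (2.99)(20.79)(603 − 362) = 14977 J.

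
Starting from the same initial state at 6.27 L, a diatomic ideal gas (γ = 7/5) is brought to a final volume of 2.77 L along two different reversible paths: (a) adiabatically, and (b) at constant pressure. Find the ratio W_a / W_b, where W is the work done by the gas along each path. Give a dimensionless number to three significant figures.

W_a / W_b ≈ 1.73

Path (a) adiabatic: W = P₁V₁(1 − (V₁/V₂)^(γ−1))/(γ−1) → W_a/(P₁V₁) = -0.9662.
Path (b) isobaric: W = P₁(V₂ − V₁) → W_b/(P₁V₁) = -0.5582.
W_a / W_b = -0.9662 / -0.5582 = 1.731.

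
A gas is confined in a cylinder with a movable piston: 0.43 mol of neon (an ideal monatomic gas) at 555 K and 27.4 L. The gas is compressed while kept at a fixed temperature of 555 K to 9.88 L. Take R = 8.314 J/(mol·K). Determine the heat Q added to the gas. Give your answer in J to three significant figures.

Q ≈ -2020 J

Isothermal ⇒ ΔU = 0, so Q = W = nRT ln(V₂/V₁).
Q = (0.43)(8.314)(555) ln(9.88/27.4) = 1984 × -1.02 = -2024 J.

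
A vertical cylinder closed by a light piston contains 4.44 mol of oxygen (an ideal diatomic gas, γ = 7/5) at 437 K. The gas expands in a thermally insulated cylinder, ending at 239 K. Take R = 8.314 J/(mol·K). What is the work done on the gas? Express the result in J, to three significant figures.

Adiabatic ⇒ Q = 0, so W_by = −ΔU = nCᵥ(T₁ − T₂).
Cᵥ = 5R/2 = 20.79 J/(mol·K).
W = (4.44)(20.79)(437 − 239) = 18273 J.
Work on gas = −W_by = -18273 J.

W ≈ -18300 J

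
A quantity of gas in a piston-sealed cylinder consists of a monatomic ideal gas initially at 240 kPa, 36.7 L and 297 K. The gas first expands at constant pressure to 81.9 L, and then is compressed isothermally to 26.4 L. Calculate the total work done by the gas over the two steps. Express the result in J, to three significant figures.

Step 1 (isobaric): W = PΔV = (240 kPa)(81.9 − 36.7 L) = 10848 J.
After step 1: P = 240 kPa, V = 81.9 L, T = 662.8 K.
Step 2 (isothermal): W = P₁V₁ ln(V₂/V₁) = (19656) ln(26.4/81.9) = -22253 J.
W_total = 10848 − 22253 = -11405 J.

W_total ≈ -11400 J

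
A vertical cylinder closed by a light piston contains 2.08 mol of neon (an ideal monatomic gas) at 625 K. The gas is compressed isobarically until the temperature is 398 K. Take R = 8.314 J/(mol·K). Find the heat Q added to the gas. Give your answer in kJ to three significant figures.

Q ≈ -9.81 kJ

Isobaric: W = nRΔT = (2.08)(8.314)(-227) = -3926 J.
ΔU = nCᵥΔT with Cᵥ = 3R/2: ΔU = (2.08)(12.47)(-227) = -5888 J.
Q = ΔU + W = -5888 − 3926 = -9814 J.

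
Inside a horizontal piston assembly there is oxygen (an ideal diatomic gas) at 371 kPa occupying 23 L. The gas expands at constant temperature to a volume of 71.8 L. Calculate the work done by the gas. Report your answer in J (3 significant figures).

Isothermal: W = nRT ln(V₂/V₁) = P₁V₁ ln(V₂/V₁).
P₁V₁ = (371 kPa)(23 L) = 8533 J.
W = 8533 × ln(71.8/23) = 8533 × 1.138
W_by_gas = 9714 J.

W ≈ 9710 J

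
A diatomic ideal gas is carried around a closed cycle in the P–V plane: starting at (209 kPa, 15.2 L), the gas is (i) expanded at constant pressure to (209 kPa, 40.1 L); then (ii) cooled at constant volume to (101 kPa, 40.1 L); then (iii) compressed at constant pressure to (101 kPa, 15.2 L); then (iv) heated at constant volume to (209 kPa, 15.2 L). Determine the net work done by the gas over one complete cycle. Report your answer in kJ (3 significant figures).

Constant-volume legs do no work.
W(i) = (209)(40.1 − 15.2) = 5204 J; W(iii) = (101)(15.2 − 40.1) = -2515 J.
W_net = 5204 − 2515 = 2689 J (the clockwise enclosed area).

W_net ≈ 2.69 kJ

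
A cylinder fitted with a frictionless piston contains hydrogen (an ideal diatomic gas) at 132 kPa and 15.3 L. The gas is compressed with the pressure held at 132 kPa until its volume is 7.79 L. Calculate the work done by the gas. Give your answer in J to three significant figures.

Isobaric: W = P ΔV.
W = (132 kPa)(7.79 − 15.3 L) = (132)(-7.51) = -991.3 J.

W ≈ -991 J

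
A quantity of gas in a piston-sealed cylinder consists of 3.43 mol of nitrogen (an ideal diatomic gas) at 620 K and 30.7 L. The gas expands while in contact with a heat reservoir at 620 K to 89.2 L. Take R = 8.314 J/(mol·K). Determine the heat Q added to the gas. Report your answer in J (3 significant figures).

Isothermal ⇒ ΔU = 0, so Q = W = nRT ln(V₂/V₁).
Q = (3.43)(8.314)(620) ln(89.2/30.7) = 17681 × 1.067 = 18858 J.

Q ≈ 18900 J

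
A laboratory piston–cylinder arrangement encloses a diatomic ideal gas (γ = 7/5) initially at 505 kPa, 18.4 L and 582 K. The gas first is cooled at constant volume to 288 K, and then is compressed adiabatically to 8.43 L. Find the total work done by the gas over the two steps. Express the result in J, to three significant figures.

Step 1 (isochoric): W = 0 (constant volume).
After step 1: P = 249.9 kPa (V unchanged).
Step 2 (adiabatic): W = (P₁V₁ − P₂V₂)/(γ−1) = (4598 − 6283)/0.4 = -4213 J.
W_total = 0 − 4213 = -4213 J.

W_total ≈ -4210 J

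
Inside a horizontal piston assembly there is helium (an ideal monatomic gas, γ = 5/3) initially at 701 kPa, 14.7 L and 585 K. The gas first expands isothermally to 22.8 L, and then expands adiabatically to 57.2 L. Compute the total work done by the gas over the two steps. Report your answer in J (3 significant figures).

W_total ≈ 11600 J

Step 1 (isothermal): W = P₁V₁ ln(V₂/V₁) = (10305) ln(22.8/14.7) = 4523 J.
After step 1: P = 452 kPa, V = 22.8 L, T = 585 K.
Step 2 (adiabatic): W = (P₁V₁ − P₂V₂)/(γ−1) = (10305 − 5581)/0.667 = 7085 J.
W_total = 4523 + 7085 = 11608 J.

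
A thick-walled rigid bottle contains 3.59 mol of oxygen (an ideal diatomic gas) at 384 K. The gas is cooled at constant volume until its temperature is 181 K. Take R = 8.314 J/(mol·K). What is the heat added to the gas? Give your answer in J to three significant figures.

Q ≈ -15100 J

Constant volume ⇒ W = 0, so Q = ΔU = nCᵥΔT with Cᵥ = 5R/2 = 20.79 J/(mol·K).
ΔU = (3.59)(20.79)(181 − 384) = -15147 J.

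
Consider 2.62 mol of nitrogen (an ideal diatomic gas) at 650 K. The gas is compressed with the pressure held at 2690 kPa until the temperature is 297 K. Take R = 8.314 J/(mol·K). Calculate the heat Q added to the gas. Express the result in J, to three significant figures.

Q ≈ -26900 J

Isobaric: W = nRΔT = (2.62)(8.314)(-353) = -7689 J.
ΔU = nCᵥΔT with Cᵥ = 5R/2: ΔU = (2.62)(20.79)(-353) = -19223 J.
Q = ΔU + W = -19223 − 7689 = -26913 J.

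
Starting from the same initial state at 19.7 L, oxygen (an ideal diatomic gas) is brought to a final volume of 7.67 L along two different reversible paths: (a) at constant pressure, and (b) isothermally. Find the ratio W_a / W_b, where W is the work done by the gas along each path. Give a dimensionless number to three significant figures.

Path (a) isobaric: W = P₁(V₂ − V₁) → W_a/(P₁V₁) = -0.6107.
Path (b) isothermal: W = P₁V₁ ln(V₂/V₁) → W_b/(P₁V₁) = -0.9433.
W_a / W_b = -0.6107 / -0.9433 = 0.6474.

W_a / W_b ≈ 0.647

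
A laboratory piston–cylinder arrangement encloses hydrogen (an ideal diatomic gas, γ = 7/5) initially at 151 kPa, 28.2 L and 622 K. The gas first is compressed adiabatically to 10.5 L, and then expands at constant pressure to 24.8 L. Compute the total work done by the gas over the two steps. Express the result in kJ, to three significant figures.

Step 1 (adiabatic): W = (P₁V₁ − P₂V₂)/(γ−1) = (4258 − 6322)/0.4 = -5159 J.
After step 1: P = 602.1 kPa, V = 10.5 L, T = 923.5 K.
Step 2 (isobaric): W = PΔV = (602.1 kPa)(24.8 − 10.5 L) = 8610 J.
W_total = -5159 + 8610 = 3451 J.

W_total ≈ 3.45 kJ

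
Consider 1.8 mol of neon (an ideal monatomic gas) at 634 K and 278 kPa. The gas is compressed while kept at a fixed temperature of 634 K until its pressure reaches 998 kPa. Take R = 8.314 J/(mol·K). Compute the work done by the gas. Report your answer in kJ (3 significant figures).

Isothermal process: W = nRT ln(V₂/V₁) = nRT ln(P₁/P₂).
W = (1.8)(8.314)(634) × ln(278/998)
  = 9488 × ln(0.2786) = 9488 × -1.278
W_by_gas = -12127 J.

W ≈ -12.1 kJ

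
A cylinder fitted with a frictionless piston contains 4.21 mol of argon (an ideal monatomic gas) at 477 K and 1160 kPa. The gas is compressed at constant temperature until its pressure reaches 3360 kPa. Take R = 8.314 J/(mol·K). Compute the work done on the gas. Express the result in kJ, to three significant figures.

W ≈ 17.8 kJ

Isothermal process: W = nRT ln(V₂/V₁) = nRT ln(P₁/P₂).
W = (4.21)(8.314)(477) × ln(1160/3360)
  = 16696 × ln(0.3452) = 16696 × -1.064
W_by_gas = -17756 J; work on gas = −W_by = 17756 J.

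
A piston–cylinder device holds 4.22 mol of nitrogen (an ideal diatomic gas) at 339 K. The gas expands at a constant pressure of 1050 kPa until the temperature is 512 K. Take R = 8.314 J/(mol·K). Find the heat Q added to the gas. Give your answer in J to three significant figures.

Q ≈ 21200 J

Isobaric: W = nRΔT = (4.22)(8.314)(173) = 6070 J.
ΔU = nCᵥΔT with Cᵥ = 5R/2: ΔU = (4.22)(20.79)(173) = 15174 J.
Q = ΔU + W = 15174 + 6070 = 21244 J.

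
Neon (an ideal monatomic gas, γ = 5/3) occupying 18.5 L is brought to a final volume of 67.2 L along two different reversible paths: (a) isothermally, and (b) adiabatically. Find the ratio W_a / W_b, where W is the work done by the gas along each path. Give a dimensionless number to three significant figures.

W_a / W_b ≈ 1.49

Path (a) isothermal: W = P₁V₁ ln(V₂/V₁) → W_a/(P₁V₁) = 1.29.
Path (b) adiabatic: W = P₁V₁(1 − (V₁/V₂)^(γ−1))/(γ−1) → W_b/(P₁V₁) = 0.8652.
W_a / W_b = 1.29 / 0.8652 = 1.491.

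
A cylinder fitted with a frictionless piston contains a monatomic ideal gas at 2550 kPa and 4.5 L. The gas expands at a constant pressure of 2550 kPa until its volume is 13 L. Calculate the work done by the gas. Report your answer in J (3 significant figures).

W ≈ 21700 J

Isobaric: W = P ΔV.
W = (2550 kPa)(13 − 4.5 L) = (2550)(8.5) = 21675 J.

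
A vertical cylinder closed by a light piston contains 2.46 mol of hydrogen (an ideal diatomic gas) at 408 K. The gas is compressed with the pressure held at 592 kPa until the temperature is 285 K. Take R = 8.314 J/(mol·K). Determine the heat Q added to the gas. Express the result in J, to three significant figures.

Isobaric: W = nRΔT = (2.46)(8.314)(-123) = -2516 J.
ΔU = nCᵥΔT with Cᵥ = 5R/2: ΔU = (2.46)(20.79)(-123) = -6289 J.
Q = ΔU + W = -6289 − 2516 = -8805 J.

Q ≈ -8800 J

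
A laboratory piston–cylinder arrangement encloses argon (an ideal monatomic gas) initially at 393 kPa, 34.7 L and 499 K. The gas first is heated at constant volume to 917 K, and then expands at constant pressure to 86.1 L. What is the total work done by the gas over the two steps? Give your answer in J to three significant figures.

W_total ≈ 37100 J

Step 1 (isochoric): W = 0 (constant volume).
After step 1: P = 722.2 kPa (V unchanged).
Step 2 (isobaric): W = PΔV = (722.2 kPa)(86.1 − 34.7 L) = 37121 J.
W_total = 0 + 37121 = 37121 J.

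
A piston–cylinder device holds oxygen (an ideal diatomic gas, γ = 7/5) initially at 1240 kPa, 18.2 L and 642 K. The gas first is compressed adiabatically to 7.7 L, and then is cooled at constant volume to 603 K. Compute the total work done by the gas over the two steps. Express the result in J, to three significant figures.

W_total ≈ -23200 J

Step 1 (adiabatic): W = (P₁V₁ − P₂V₂)/(γ−1) = (22568 − 31837)/0.4 = -23171 J.
Step 2 (isochoric): W = 0 (constant volume).
W_total = -23171 + 0 = -23171 J.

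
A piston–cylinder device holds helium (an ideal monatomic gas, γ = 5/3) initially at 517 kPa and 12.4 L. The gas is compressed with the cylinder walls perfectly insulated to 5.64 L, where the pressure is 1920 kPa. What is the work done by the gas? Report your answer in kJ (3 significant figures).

Adiabatic: W = (P₁V₁ − P₂V₂)/(γ − 1) with γ = 5/3.
P₁V₁ = 6411 J, P₂V₂ = 10829 J.
W = (6411 − 10829) / 0.6667 = -6627 J.

W ≈ -6.63 kJ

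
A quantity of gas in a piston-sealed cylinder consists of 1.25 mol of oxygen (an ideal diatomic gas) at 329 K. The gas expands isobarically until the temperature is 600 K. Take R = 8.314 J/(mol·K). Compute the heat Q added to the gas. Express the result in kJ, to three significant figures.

Isobaric: W = nRΔT = (1.25)(8.314)(271) = 2816 J.
ΔU = nCᵥΔT with Cᵥ = 5R/2: ΔU = (1.25)(20.79)(271) = 7041 J.
Q = ΔU + W = 7041 + 2816 = 9857 J.

Q ≈ 9.86 kJ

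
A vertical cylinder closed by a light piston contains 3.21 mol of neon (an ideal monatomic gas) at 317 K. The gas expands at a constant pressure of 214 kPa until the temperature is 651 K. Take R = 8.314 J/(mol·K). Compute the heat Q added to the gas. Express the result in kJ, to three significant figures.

Isobaric: W = nRΔT = (3.21)(8.314)(334) = 8914 J.
ΔU = nCᵥΔT with Cᵥ = 3R/2: ΔU = (3.21)(12.47)(334) = 13371 J.
Q = ΔU + W = 13371 + 8914 = 22284 J.

Q ≈ 22.3 kJ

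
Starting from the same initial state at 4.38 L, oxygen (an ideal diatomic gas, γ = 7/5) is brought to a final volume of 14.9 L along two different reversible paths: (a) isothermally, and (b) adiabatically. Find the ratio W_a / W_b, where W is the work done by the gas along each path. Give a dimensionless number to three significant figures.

Path (a) isothermal: W = P₁V₁ ln(V₂/V₁) → W_a/(P₁V₁) = 1.224.
Path (b) adiabatic: W = P₁V₁(1 − (V₁/V₂)^(γ−1))/(γ−1) → W_b/(P₁V₁) = 0.968.
W_a / W_b = 1.224 / 0.968 = 1.265.

W_a / W_b ≈ 1.26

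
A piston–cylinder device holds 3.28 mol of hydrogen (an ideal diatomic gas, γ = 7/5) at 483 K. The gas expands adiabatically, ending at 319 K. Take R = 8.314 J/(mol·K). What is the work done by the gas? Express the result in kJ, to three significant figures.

W ≈ 11.2 kJ

Adiabatic ⇒ Q = 0, so W_by = −ΔU = nCᵥ(T₁ − T₂).
Cᵥ = 5R/2 = 20.79 J/(mol·K).
W = (3.28)(20.79)(483 − 319) = 11181 J.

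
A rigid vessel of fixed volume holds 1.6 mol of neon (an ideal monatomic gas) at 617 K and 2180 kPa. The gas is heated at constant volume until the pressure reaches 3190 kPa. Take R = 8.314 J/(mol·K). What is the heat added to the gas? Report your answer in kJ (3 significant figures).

Constant volume ⇒ W = 0, so Q = ΔU = nCᵥΔT with Cᵥ = 3R/2 = 12.47 J/(mol·K).
At constant V, T₂/T₁ = P₂/P₁ ⇒ ΔT = T₁(P₂/P₁ − 1) = 617·(3190/2180 − 1) = 285.9 K.
ΔU = (1.6)(12.47)(285.9) = 5704 J.

Q ≈ 5.70 kJ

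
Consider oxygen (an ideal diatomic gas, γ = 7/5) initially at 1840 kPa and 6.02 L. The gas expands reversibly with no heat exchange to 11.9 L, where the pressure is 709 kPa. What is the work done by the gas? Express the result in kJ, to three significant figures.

W ≈ 6.60 kJ

Adiabatic: W = (P₁V₁ − P₂V₂)/(γ − 1) with γ = 7/5.
P₁V₁ = 11077 J, P₂V₂ = 8437 J.
W = (11077 − 8437) / 0.4 = 6599 J.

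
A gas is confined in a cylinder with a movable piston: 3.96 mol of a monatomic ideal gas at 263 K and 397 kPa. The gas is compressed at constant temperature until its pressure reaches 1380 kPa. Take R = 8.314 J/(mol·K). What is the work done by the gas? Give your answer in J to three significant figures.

W ≈ -10800 J

Isothermal process: W = nRT ln(V₂/V₁) = nRT ln(P₁/P₂).
W = (3.96)(8.314)(263) × ln(397/1380)
  = 8659 × ln(0.2877) = 8659 × -1.246
W_by_gas = -10788 J.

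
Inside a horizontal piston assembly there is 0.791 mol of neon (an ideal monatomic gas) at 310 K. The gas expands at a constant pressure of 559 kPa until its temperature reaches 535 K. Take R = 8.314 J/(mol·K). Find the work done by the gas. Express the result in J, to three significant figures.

Isobaric: W = P ΔV = nR ΔT.
W = (0.791)(8.314)(535 − 310) = 1480 J.

W ≈ 1480 J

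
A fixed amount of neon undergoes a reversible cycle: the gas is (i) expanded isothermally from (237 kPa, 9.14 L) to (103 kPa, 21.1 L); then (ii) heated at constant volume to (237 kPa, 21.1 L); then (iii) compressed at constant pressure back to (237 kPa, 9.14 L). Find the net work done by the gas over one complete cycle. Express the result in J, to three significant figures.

W_net ≈ -1020 J

Leg (i): W = PᵢVᵢ ln(V_f/Vᵢ) = (2166) ln(21.1/9.14) = 1812 J.
Leg (ii): W = 0.
Leg (iii): W = PΔV = (237)(9.14 − 21.1) = -2835 J.
W_net = 1812 − 2835 = -1022 J.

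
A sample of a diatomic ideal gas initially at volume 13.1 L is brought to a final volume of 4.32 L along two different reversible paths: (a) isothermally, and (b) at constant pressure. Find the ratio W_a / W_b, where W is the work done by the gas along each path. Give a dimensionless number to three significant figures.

Path (a) isothermal: W = P₁V₁ ln(V₂/V₁) → W_a/(P₁V₁) = -1.109.
Path (b) isobaric: W = P₁(V₂ − V₁) → W_b/(P₁V₁) = -0.6702.
W_a / W_b = -1.109 / -0.6702 = 1.655.

W_a / W_b ≈ 1.66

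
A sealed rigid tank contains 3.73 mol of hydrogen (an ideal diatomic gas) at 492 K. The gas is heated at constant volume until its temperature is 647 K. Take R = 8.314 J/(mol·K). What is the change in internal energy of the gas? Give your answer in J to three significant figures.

ΔU ≈ 12000 J

Constant volume ⇒ W = 0, so Q = ΔU = nCᵥΔT with Cᵥ = 5R/2 = 20.79 J/(mol·K).
ΔU = (3.73)(20.79)(647 − 492) = 12017 J.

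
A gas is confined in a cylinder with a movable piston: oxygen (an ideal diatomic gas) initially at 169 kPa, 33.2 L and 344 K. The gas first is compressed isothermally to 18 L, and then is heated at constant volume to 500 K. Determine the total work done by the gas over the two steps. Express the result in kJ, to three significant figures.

W_total ≈ -3.43 kJ

Step 1 (isothermal): W = P₁V₁ ln(V₂/V₁) = (5611) ln(18/33.2) = -3435 J.
Step 2 (isochoric): W = 0 (constant volume).
W_total = -3435 + 0 = -3435 J.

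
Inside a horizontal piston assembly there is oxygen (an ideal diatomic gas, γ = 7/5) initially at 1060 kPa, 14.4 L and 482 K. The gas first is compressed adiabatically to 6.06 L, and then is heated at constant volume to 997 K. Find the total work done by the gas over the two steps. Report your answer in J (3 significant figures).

Step 1 (adiabatic): W = (P₁V₁ − P₂V₂)/(γ−1) = (15264 − 21579)/0.4 = -15787 J.
Step 2 (isochoric): W = 0 (constant volume).
W_total = -15787 + 0 = -15787 J.

W_total ≈ -15800 J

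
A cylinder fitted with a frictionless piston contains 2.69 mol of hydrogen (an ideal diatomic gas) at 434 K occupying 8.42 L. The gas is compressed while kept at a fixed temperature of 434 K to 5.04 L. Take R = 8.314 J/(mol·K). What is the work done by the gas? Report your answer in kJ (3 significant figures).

W ≈ -4.98 kJ

Isothermal: W = nRT ln(V₂/V₁).
W = (2.69)(8.314)(434) × ln(5.04/8.42)
  = 9706 × -0.5132
W_by_gas = -4981 J.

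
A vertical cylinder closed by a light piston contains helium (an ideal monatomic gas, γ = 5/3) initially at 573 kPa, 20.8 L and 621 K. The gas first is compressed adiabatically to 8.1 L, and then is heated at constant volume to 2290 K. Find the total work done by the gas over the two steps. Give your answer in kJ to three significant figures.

W_total ≈ -15.6 kJ

Step 1 (adiabatic): W = (P₁V₁ − P₂V₂)/(γ−1) = (11918 − 22350)/0.667 = -15647 J.
Step 2 (isochoric): W = 0 (constant volume).
W_total = -15647 + 0 = -15647 J.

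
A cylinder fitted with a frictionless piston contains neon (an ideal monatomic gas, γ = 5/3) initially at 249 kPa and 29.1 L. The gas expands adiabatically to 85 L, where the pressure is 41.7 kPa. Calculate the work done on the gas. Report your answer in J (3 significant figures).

W ≈ -5550 J

Adiabatic: W = (P₁V₁ − P₂V₂)/(γ − 1) with γ = 5/3.
P₁V₁ = 7246 J, P₂V₂ = 3545 J.
W = (7246 − 3545) / 0.6667 = 5552 J.
Work on gas = −W_by = -5552 J.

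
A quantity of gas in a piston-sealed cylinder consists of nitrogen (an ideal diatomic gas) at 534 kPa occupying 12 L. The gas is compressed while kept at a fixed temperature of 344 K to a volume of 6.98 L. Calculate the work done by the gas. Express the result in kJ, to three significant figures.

Isothermal: W = nRT ln(V₂/V₁) = P₁V₁ ln(V₂/V₁).
P₁V₁ = (534 kPa)(12 L) = 6408 J.
W = 6408 × ln(6.98/12) = 6408 × -0.5419
W_by_gas = -3472 J.

W ≈ -3.47 kJ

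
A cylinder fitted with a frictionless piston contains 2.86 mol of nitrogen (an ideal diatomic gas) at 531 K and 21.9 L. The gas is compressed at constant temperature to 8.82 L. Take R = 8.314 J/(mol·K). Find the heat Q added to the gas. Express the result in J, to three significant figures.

Isothermal ⇒ ΔU = 0, so Q = W = nRT ln(V₂/V₁).
Q = (2.86)(8.314)(531) ln(8.82/21.9) = 12626 × -0.9095 = -11483 J.

Q ≈ -11500 J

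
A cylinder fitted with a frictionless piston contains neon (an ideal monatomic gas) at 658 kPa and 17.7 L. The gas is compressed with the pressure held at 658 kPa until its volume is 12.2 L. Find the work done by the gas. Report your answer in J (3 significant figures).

Isobaric: W = P ΔV.
W = (658 kPa)(12.2 − 17.7 L) = (658)(-5.5) = -3619 J.

W ≈ -3620 J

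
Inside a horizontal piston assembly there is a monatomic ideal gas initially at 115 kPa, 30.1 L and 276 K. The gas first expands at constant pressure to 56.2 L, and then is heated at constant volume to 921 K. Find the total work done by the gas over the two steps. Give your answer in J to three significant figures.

Step 1 (isobaric): W = PΔV = (115 kPa)(56.2 − 30.1 L) = 3002 J.
Step 2 (isochoric): W = 0 (constant volume).
W_total = 3002 + 0 = 3002 J.

W_total ≈ 3000 J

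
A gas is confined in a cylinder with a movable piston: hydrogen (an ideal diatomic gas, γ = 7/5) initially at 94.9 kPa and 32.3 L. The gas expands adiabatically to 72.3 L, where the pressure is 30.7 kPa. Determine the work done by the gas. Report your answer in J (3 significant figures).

W ≈ 2110 J

Adiabatic: W = (P₁V₁ − P₂V₂)/(γ − 1) with γ = 7/5.
P₁V₁ = 3065 J, P₂V₂ = 2220 J.
W = (3065 − 2220) / 0.4 = 2114 J.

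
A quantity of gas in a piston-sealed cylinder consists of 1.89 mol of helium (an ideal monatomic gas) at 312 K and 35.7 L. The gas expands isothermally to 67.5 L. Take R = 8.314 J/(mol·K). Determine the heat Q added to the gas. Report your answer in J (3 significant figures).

Isothermal ⇒ ΔU = 0, so Q = W = nRT ln(V₂/V₁).
Q = (1.89)(8.314)(312) ln(67.5/35.7) = 4903 × 0.637 = 3123 J.

Q ≈ 3120 J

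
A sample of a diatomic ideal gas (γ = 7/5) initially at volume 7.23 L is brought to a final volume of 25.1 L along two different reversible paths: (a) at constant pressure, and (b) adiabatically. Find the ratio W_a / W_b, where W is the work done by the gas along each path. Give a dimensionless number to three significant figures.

W_a / W_b ≈ 2.52

Path (a) isobaric: W = P₁(V₂ − V₁) → W_a/(P₁V₁) = 2.472.
Path (b) adiabatic: W = P₁V₁(1 − (V₁/V₂)^(γ−1))/(γ−1) → W_b/(P₁V₁) = 0.9804.
W_a / W_b = 2.472 / 0.9804 = 2.521.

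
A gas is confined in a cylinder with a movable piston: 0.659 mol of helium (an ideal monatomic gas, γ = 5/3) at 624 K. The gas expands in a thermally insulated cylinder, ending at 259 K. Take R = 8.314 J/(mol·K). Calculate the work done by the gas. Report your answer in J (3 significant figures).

W ≈ 3000 J

Adiabatic ⇒ Q = 0, so W_by = −ΔU = nCᵥ(T₁ − T₂).
Cᵥ = 3R/2 = 12.47 J/(mol·K).
W = (0.659)(12.47)(624 − 259) = 3000 J.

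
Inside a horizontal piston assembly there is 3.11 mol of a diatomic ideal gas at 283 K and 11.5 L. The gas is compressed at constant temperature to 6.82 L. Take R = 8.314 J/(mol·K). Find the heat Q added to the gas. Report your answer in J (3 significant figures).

Q ≈ -3820 J

Isothermal ⇒ ΔU = 0, so Q = W = nRT ln(V₂/V₁).
Q = (3.11)(8.314)(283) ln(6.82/11.5) = 7317 × -0.5225 = -3823 J.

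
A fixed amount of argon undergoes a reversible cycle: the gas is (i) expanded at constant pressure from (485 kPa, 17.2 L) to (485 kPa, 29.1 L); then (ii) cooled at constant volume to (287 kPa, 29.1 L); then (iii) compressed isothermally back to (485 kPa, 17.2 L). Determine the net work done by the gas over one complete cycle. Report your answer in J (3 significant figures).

Leg (i): W = PΔV = (485)(29.1 − 17.2) = 5772 J.
Leg (ii): W = 0.
Leg (iii): W = PᵢVᵢ ln(V_f/Vᵢ) = (8352) ln(17.2/29.1) = -4392 J.
W_net = 5772 − 4392 = 1380 J.

W_net ≈ 1380 J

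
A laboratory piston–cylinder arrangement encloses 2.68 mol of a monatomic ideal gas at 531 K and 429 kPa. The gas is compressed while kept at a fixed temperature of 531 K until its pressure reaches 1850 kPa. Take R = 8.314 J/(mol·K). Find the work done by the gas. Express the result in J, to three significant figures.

W ≈ -17300 J

Isothermal process: W = nRT ln(V₂/V₁) = nRT ln(P₁/P₂).
W = (2.68)(8.314)(531) × ln(429/1850)
  = 11831 × ln(0.2319) = 11831 × -1.461
W_by_gas = -17292 J.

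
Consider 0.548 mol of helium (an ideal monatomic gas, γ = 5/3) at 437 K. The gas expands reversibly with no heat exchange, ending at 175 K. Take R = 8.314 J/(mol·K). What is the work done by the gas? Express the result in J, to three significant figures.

W ≈ 1790 J

Adiabatic ⇒ Q = 0, so W_by = −ΔU = nCᵥ(T₁ − T₂).
Cᵥ = 3R/2 = 12.47 J/(mol·K).
W = (0.548)(12.47)(437 − 175) = 1791 J.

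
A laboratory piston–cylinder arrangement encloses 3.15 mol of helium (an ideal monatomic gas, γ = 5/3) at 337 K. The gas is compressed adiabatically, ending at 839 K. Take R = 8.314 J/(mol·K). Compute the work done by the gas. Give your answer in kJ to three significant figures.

Adiabatic ⇒ Q = 0, so W_by = −ΔU = nCᵥ(T₁ − T₂).
Cᵥ = 3R/2 = 12.47 J/(mol·K).
W = (3.15)(12.47)(337 − 839) = -19720 J.

W ≈ -19.7 kJ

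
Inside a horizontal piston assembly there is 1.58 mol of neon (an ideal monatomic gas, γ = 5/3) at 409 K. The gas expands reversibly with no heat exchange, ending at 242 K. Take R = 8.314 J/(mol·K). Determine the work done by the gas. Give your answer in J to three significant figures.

W ≈ 3290 J

Adiabatic ⇒ Q = 0, so W_by = −ΔU = nCᵥ(T₁ − T₂).
Cᵥ = 3R/2 = 12.47 J/(mol·K).
W = (1.58)(12.47)(409 − 242) = 3291 J.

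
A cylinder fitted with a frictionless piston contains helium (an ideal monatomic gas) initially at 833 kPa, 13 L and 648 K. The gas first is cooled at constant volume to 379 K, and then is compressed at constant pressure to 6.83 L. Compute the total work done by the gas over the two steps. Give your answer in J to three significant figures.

Step 1 (isochoric): W = 0 (constant volume).
After step 1: P = 487.2 kPa (V unchanged).
Step 2 (isobaric): W = PΔV = (487.2 kPa)(6.83 − 13 L) = -3006 J.
W_total = 0 − 3006 = -3006 J.

W_total ≈ -3010 J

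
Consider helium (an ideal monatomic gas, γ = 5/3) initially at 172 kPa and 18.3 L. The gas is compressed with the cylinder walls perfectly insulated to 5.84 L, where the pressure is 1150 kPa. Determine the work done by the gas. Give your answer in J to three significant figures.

Adiabatic: W = (P₁V₁ − P₂V₂)/(γ − 1) with γ = 5/3.
P₁V₁ = 3148 J, P₂V₂ = 6716 J.
W = (3148 − 6716) / 0.6667 = -5353 J.

W ≈ -5350 J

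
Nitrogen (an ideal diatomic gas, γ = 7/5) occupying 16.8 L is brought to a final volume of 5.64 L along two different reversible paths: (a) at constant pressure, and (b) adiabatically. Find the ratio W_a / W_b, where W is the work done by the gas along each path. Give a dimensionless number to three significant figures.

W_a / W_b ≈ 0.485

Path (a) isobaric: W = P₁(V₂ − V₁) → W_a/(P₁V₁) = -0.6643.
Path (b) adiabatic: W = P₁V₁(1 − (V₁/V₂)^(γ−1))/(γ−1) → W_b/(P₁V₁) = -1.369.
W_a / W_b = -0.6643 / -1.369 = 0.4854.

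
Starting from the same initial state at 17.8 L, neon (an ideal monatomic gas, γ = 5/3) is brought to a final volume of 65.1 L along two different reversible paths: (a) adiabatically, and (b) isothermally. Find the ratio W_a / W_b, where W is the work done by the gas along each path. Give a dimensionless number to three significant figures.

W_a / W_b ≈ 0.669

Path (a) adiabatic: W = P₁V₁(1 − (V₁/V₂)^(γ−1))/(γ−1) → W_a/(P₁V₁) = 0.8681.
Path (b) isothermal: W = P₁V₁ ln(V₂/V₁) → W_b/(P₁V₁) = 1.297.
W_a / W_b = 0.8681 / 1.297 = 0.6695.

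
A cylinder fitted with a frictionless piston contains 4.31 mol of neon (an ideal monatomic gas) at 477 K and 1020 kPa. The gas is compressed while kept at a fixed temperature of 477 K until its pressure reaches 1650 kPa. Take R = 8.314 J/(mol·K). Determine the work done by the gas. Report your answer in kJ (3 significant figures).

W ≈ -8.22 kJ

Isothermal process: W = nRT ln(V₂/V₁) = nRT ln(P₁/P₂).
W = (4.31)(8.314)(477) × ln(1020/1650)
  = 17093 × ln(0.6182) = 17093 × -0.481
W_by_gas = -8221 J.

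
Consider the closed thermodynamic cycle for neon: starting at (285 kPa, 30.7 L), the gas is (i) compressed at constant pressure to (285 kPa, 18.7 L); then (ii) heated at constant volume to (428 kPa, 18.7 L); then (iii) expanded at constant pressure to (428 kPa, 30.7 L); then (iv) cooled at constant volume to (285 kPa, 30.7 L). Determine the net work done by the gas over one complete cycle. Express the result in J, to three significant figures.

Constant-volume legs do no work.
W(i) = (285)(18.7 − 30.7) = -3420 J; W(iii) = (428)(30.7 − 18.7) = 5136 J.
W_net = -3420 + 5136 = 1716 J (the clockwise enclosed area).

W_net ≈ 1720 J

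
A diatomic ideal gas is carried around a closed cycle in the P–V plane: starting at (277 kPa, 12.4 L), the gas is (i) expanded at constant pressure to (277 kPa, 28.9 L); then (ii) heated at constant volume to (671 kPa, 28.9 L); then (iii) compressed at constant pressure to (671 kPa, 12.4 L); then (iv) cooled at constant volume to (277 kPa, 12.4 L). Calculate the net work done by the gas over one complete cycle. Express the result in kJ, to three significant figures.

Constant-volume legs do no work.
W(i) = (277)(28.9 − 12.4) = 4570 J; W(iii) = (671)(12.4 − 28.9) = -11072 J.
W_net = 4570 − 11072 = -6501 J (the counter-clockwise enclosed area).

W_net ≈ -6.50 kJ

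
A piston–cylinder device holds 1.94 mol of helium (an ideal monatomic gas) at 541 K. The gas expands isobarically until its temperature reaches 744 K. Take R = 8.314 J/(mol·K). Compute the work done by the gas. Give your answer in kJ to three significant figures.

W ≈ 3.27 kJ

Isobaric: W = P ΔV = nR ΔT.
W = (1.94)(8.314)(744 − 541) = 3274 J.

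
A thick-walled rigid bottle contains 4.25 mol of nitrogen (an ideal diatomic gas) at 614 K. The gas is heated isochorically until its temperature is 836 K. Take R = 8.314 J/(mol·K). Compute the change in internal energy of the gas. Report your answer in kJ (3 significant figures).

Constant volume ⇒ W = 0, so Q = ΔU = nCᵥΔT with Cᵥ = 5R/2 = 20.79 J/(mol·K).
ΔU = (4.25)(20.79)(836 − 614) = 19611 J.

ΔU ≈ 19.6 kJ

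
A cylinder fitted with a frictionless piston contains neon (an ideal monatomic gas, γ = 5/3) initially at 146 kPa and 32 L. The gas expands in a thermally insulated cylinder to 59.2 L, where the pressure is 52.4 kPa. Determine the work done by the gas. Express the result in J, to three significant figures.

W ≈ 2350 J

Adiabatic: W = (P₁V₁ − P₂V₂)/(γ − 1) with γ = 5/3.
P₁V₁ = 4672 J, P₂V₂ = 3102 J.
W = (4672 − 3102) / 0.6667 = 2355 J.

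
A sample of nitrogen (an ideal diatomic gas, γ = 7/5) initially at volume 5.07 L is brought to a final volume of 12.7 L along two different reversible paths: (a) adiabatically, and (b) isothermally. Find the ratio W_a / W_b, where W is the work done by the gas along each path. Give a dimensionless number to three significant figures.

Path (a) adiabatic: W = P₁V₁(1 − (V₁/V₂)^(γ−1))/(γ−1) → W_a/(P₁V₁) = 0.7685.
Path (b) isothermal: W = P₁V₁ ln(V₂/V₁) → W_b/(P₁V₁) = 0.9183.
W_a / W_b = 0.7685 / 0.9183 = 0.8369.

W_a / W_b ≈ 0.837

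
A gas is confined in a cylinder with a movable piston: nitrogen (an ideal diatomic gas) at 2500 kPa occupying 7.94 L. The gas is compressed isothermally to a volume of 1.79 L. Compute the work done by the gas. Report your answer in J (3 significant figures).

W ≈ -29600 J

Isothermal: W = nRT ln(V₂/V₁) = P₁V₁ ln(V₂/V₁).
P₁V₁ = (2500 kPa)(7.94 L) = 19850 J.
W = 19850 × ln(1.79/7.94) = 19850 × -1.49
W_by_gas = -29570 J.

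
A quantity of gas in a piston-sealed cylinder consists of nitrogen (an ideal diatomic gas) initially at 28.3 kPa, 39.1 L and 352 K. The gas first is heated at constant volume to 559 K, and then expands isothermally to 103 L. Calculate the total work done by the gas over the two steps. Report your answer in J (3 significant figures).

Step 1 (isochoric): W = 0 (constant volume).
After step 1: P = 44.94 kPa (V unchanged).
Step 2 (isothermal): W = P₁V₁ ln(V₂/V₁) = (1757) ln(103/39.1) = 1702 J.
W_total = 0 + 1702 = 1702 J.

W_total ≈ 1700 J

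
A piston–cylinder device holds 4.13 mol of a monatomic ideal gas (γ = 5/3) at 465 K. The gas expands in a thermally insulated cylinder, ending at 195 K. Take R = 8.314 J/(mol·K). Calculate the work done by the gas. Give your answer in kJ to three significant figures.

W ≈ 13.9 kJ

Adiabatic ⇒ Q = 0, so W_by = −ΔU = nCᵥ(T₁ − T₂).
Cᵥ = 3R/2 = 12.47 J/(mol·K).
W = (4.13)(12.47)(465 − 195) = 13906 J.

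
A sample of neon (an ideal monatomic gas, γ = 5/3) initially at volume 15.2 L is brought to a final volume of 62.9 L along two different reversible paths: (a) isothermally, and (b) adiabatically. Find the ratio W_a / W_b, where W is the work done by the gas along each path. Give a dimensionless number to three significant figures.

W_a / W_b ≈ 1.55

Path (a) isothermal: W = P₁V₁ ln(V₂/V₁) → W_a/(P₁V₁) = 1.42.
Path (b) adiabatic: W = P₁V₁(1 − (V₁/V₂)^(γ−1))/(γ−1) → W_b/(P₁V₁) = 0.918.
W_a / W_b = 1.42 / 0.918 = 1.547.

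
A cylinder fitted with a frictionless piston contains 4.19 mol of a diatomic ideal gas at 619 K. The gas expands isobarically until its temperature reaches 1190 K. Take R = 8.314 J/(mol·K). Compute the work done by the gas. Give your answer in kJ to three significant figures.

W ≈ 19.9 kJ

Isobaric: W = P ΔV = nR ΔT.
W = (4.19)(8.314)(1190 − 619) = 19891 J.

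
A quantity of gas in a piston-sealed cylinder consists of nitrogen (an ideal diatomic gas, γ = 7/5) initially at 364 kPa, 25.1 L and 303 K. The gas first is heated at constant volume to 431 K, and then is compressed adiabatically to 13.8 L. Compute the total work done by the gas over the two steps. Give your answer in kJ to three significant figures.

W_total ≈ -8.78 kJ

Step 1 (isochoric): W = 0 (constant volume).
After step 1: P = 517.8 kPa (V unchanged).
Step 2 (adiabatic): W = (P₁V₁ − P₂V₂)/(γ−1) = (12996 − 16509)/0.4 = -8783 J.
W_total = 0 − 8783 = -8783 J.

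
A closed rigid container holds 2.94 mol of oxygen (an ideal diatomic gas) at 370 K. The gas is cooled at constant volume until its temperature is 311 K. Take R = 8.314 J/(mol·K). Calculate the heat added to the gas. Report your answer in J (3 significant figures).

Q ≈ -3610 J

Constant volume ⇒ W = 0, so Q = ΔU = nCᵥΔT with Cᵥ = 5R/2 = 20.79 J/(mol·K).
ΔU = (2.94)(20.79)(311 − 370) = -3605 J.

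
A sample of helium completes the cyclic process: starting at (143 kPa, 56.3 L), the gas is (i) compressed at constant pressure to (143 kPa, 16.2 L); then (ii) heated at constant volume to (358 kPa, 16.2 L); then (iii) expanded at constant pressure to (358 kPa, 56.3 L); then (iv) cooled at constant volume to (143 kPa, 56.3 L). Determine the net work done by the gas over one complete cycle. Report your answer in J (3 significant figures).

W_net ≈ 8620 J

Constant-volume legs do no work.
W(i) = (143)(16.2 − 56.3) = -5734 J; W(iii) = (358)(56.3 − 16.2) = 14356 J.
W_net = -5734 + 14356 = 8621 J (the clockwise enclosed area).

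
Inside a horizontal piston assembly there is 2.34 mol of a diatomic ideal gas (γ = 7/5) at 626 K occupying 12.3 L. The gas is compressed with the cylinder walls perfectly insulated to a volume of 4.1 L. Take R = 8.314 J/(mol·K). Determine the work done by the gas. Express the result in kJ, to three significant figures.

W ≈ -16.8 kJ

Adiabatic: TV^(γ−1) = const with γ = 7/5.
T₂ = T₁ (V₁/V₂)^(γ−1) = 626 × (12.3/4.1)^0.4 = 626 × 1.552 = 971.5 K.
W_by = nCᵥ(T₁ − T₂) = (2.34)(20.79)(626 − 971.5) = -16802 J.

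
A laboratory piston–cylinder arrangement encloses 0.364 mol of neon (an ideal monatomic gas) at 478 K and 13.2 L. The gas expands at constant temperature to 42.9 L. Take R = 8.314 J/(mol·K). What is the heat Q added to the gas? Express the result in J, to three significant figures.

Q ≈ 1710 J

Isothermal ⇒ ΔU = 0, so Q = W = nRT ln(V₂/V₁).
Q = (0.364)(8.314)(478) ln(42.9/13.2) = 1447 × 1.179 = 1705 J.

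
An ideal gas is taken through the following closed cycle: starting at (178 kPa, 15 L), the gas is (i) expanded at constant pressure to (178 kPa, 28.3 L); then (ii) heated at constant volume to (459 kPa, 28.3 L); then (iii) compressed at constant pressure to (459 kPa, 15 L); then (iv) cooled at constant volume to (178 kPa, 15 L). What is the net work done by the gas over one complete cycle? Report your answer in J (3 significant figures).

W_net ≈ -3740 J

Constant-volume legs do no work.
W(i) = (178)(28.3 − 15) = 2367 J; W(iii) = (459)(15 − 28.3) = -6105 J.
W_net = 2367 − 6105 = -3737 J (the counter-clockwise enclosed area).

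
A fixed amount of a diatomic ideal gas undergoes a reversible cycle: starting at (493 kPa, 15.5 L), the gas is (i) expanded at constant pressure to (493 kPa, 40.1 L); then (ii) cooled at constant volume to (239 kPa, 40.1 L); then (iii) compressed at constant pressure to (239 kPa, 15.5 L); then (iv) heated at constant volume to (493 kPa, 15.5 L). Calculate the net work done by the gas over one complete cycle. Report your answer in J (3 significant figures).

W_net ≈ 6250 J

Constant-volume legs do no work.
W(i) = (493)(40.1 − 15.5) = 12128 J; W(iii) = (239)(15.5 − 40.1) = -5879 J.
W_net = 12128 − 5879 = 6248 J (the clockwise enclosed area).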